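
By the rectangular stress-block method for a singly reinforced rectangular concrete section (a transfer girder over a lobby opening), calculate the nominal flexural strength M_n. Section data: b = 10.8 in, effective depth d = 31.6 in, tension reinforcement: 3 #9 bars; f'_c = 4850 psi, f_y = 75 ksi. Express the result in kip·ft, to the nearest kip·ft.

M_n ≈ 545 kip·ft

A_s = 3 × 1 = 3 in².
T = A_s f_y = 3 × 75 = 225 kips.
a = T/(0.85 f'_c b) = 225/(0.85 × 4.85 × 10.8) = 5.054 in.
M_n = T(d − a/2) = 225 × (31.6 − 2.527) = 6541.4 kip·in = 6541.4/12 = 545.12 kip·ft.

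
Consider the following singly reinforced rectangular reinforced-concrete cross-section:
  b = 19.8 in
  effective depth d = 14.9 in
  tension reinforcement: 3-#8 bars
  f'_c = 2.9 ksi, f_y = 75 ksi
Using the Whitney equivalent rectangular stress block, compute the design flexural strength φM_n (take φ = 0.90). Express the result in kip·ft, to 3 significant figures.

φM_n ≈ 174 kip·ft

A_s = 3 × 0.79 = 2.37 in².
T = A_s f_y = 2.37 × 75 = 177.75 kips.
a = T/(0.85 f'_c b) = 177.75/(0.85 × 2.9 × 19.8) = 3.642 in.
M_n = T(d − a/2) = 177.75 × (14.9 − 1.821) = 2324.8 kip·in = 2324.8/12 = 193.73 kip·ft.
φM_n = 0.90 × 193.73 = 174.36 kip·ft.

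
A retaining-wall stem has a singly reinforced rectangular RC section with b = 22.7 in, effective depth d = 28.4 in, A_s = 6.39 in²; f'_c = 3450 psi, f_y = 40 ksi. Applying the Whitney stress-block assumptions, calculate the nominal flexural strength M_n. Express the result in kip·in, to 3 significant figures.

M_n ≈ 6770 kip·in

T = A_s f_y = 6.39 × 40 = 255.6 kips.
a = T/(0.85 f'_c b) = 255.6/(0.85 × 3.45 × 22.7) = 3.840 in.
M_n = T(d − a/2) = 255.6 × (28.4 − 1.92) = 6768.3 kip·in.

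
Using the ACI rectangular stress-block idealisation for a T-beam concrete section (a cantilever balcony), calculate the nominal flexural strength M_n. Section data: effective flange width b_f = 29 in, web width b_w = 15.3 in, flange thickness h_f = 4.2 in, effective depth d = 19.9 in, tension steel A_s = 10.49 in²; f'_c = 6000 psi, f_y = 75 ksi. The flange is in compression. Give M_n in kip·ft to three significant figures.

Tension: T = A_s f_y = 10.49 × 75 = 786.75 kips.
Try a within the flange: a = T/(0.85 f'_c b_f) = 786.75/(0.85 × 6 × 29) = 5.319 in.
a = 5.319 > h_f = 4.2 in: the block extends into the web. Split into flange-overhang and web parts.
C_f = 0.85 f'_c (b_f − b_w) h_f = 0.85 × 6 × (29 − 15.3) × 4.2 = 293.5 kips.
Remaining web compression depth: a_w = (T − C_f)/(0.85 f'_c b_w) = (786.75 − 293.5)/(0.85 × 6 × 15.3) = 6.321 in.
M_n = C_f(d − h_f/2) + (T − C_f)(d − a_w/2) = 293.5 × (19.9 − 2.1) + 493.25 × (19.9 − 3.1605) = 5224.3 + 8256.8 = 13481.1 kip·in.
M_n = 13481.1/12 = 1123.43 kip·ft.

M_n ≈ 1120 kip·ft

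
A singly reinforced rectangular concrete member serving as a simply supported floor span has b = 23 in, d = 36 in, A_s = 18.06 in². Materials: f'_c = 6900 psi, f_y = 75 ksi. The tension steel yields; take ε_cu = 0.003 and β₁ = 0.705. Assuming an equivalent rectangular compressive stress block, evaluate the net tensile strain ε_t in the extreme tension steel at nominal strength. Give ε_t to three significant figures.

a = A_s f_y/(0.85 f'_c b) = 10.041 in.
β₁ = 0.705, so c = a/β₁ = 10.041/0.705 = 14.243 in.
From the linear strain diagram with ε_cu = 0.003: ε_t = 0.003 (d − c)/c = 0.003 × (36 − 14.243)/14.243 = 0.00458.
ε_t is between 0.004 and 0.005 — transition zone.

ε_t ≈ 0.00458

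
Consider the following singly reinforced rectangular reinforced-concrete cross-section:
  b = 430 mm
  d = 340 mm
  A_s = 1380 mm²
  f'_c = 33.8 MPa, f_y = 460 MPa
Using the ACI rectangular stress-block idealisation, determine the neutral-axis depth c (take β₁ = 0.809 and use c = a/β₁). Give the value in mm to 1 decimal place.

c ≈ 63.5 mm

T = A_s f_y = 1380 × 460 = 634800 N = 634.8 kN.
Setting C = 0.85 f'_c a b equal to T: a = 634800/(0.85 × 33.8 × 430) = 51.385 mm.
With β₁ = 0.809, c = a/β₁ = 51.385/0.809 = 63.5 mm.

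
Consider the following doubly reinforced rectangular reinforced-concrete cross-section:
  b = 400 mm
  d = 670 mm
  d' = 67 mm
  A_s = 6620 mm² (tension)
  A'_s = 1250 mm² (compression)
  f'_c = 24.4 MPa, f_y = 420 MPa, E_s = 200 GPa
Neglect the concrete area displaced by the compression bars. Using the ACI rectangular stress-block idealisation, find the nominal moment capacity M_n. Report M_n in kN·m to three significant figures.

M_n ≈ 1520 kN·m

Assume both tension and compression steel yield.
Net tension couple steel: A_s − A'_s = 5370 mm².
a = (A_s − A'_s) f_y / (0.85 f'_c b) = 2255400/(0.85 × 24.4 × 400) = 271.87 mm.
c = a/β₁ = 271.87/0.85 = 319.85 mm; ε'_s = 0.003(c − d')/c = 0.0024 ≥ f_y/E_s = 0.0021, so compression steel does yield.
M_n = (A_s − A'_s) f_y (d − a/2) + A'_s f_y (d − d') = [2255400 × (670 − 135.935) + 525000 × (670 − 67)] × 10⁻⁶ = 1204.53 + 316.58 = 1521.11 kN·m.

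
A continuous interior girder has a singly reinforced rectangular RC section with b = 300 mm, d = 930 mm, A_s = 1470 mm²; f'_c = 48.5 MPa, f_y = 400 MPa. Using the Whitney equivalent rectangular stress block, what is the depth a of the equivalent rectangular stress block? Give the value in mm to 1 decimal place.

T = A_s f_y = 1470 × 400 = 588000 N = 588 kN.
Setting C = 0.85 f'_c a b equal to T: a = 588000/(0.85 × 48.5 × 300) = 47.5 mm.

a ≈ 47.5 mm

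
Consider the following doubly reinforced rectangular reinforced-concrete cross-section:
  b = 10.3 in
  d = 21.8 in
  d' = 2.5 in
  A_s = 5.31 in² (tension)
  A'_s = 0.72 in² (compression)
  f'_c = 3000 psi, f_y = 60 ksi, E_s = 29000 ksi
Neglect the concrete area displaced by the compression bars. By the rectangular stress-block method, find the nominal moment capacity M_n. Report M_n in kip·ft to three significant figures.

M_n ≈ 449 kip·ft

Assume both steels yield.
a = (A_s − A'_s) f_y/(0.85 f'_c b) = (5.31 − 0.72) × 60/(0.85 × 3 × 10.3) = 10.485 in.
c = a/β₁ = 10.485/0.85 = 12.335 in; ε'_s = 0.003(c − d')/c = 0.0024 ≥ ε_y = 0.0021, so the compression steel yields.
M_n = (A_s − A'_s) f_y (d − a/2) + A'_s f_y (d − d') = 275.4 × (21.8 − 5.2425) + 43.2 × (21.8 − 2.5) = 4559.9 + 833.8 = 5393.7 kip·in = 5393.7/12 = 449.48 kip·ft.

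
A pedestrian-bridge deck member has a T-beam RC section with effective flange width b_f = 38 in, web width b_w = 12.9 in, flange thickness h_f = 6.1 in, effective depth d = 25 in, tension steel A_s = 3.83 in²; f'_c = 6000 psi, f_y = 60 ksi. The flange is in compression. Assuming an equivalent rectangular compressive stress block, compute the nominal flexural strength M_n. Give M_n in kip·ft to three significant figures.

M_n ≈ 467 kip·ft

Tension: T = A_s f_y = 3.83 × 60 = 229.8 kips.
Try a within the flange: a = T/(0.85 f'_c b_f) = 229.8/(0.85 × 6 × 38) = 1.186 in.
Since a = 1.186 ≤ h_f = 6.1 in, the stress block lies entirely in the flange; analyse as a rectangular beam of width b_f.
M_n = T(d − a/2) = 229.8 × (25 − 0.593) = 5608.7 kip·in.
M_n = 5608.7/12 = 467.39 kip·ft.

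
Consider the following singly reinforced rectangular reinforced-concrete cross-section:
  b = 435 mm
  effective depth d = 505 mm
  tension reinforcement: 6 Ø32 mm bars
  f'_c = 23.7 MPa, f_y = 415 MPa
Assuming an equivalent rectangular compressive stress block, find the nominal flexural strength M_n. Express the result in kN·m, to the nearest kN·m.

A_s = 6 × 804 = 4824 mm².
T = A_s f_y = 4824 × 415 = 2001960 N = 2001.96 kN.
From C = T: a = T/(0.85 f'_c b) = 2001960/(0.85 × 23.7 × 435) = 228.45 mm.
M_n = T(d − a/2) = 2001.96 kN × (505 − 114.225) mm = 782.32 kN·m.

M_n ≈ 782 kN·m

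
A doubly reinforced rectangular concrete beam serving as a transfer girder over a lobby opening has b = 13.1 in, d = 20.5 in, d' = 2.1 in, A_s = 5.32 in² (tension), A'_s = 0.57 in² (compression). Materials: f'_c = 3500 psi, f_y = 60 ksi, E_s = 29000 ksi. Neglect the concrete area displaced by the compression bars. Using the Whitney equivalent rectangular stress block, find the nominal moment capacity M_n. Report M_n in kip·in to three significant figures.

Assume both steels yield.
a = (A_s − A'_s) f_y/(0.85 f'_c b) = (5.32 − 0.57) × 60/(0.85 × 3.5 × 13.1) = 7.313 in.
c = a/β₁ = 7.313/0.85 = 8.604 in; ε'_s = 0.003(c − d')/c = 0.0023 ≥ ε_y = 0.0021, so the compression steel yields.
M_n = (A_s − A'_s) f_y (d − a/2) + A'_s f_y (d − d') = 285 × (20.5 − 3.6565) + 34.2 × (20.5 − 2.1) = 4800.4 + 629.3 = 5429.7 kip·in.

M_n ≈ 5430 kip·in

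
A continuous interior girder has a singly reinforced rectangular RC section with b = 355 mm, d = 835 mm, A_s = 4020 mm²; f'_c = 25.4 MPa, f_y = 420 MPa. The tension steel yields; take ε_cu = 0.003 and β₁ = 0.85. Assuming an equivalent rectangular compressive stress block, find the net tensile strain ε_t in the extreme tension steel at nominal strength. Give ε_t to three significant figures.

ε_t ≈ 0.00667

a = A_s f_y/(0.85 f'_c b) = 220.29 mm.
β₁ = 0.85, so c = a/β₁ = 220.29/0.85 = 259.16 mm.
From the linear strain diagram with ε_cu = 0.003: ε_t = 0.003 (d − c)/c = 0.003 × (835 − 259.16)/259.16 = 0.00667.
Since ε_t ≥ 0.005, the section is tension-controlled.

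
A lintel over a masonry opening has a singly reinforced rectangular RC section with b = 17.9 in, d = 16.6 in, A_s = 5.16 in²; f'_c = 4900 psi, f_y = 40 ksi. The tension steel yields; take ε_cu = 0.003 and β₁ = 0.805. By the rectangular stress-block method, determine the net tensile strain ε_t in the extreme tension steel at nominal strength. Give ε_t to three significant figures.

a = A_s f_y/(0.85 f'_c b) = 2.768 in.
β₁ = 0.805, so c = a/β₁ = 2.768/0.805 = 3.439 in.
From the linear strain diagram with ε_cu = 0.003: ε_t = 0.003 (d − c)/c = 0.003 × (16.6 − 3.439)/3.439 = 0.0115.
Since ε_t ≥ 0.005, the section is tension-controlled.

ε_t ≈ 0.0115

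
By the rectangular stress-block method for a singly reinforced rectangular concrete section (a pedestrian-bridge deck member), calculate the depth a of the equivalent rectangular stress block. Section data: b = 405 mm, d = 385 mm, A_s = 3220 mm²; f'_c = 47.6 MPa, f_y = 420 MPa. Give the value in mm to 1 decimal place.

a ≈ 82.5 mm

T = A_s f_y = 3220 × 420 = 1352400 N = 1352.4 kN.
Setting C = 0.85 f'_c a b equal to T: a = 1352400/(0.85 × 47.6 × 405) = 82.5 mm.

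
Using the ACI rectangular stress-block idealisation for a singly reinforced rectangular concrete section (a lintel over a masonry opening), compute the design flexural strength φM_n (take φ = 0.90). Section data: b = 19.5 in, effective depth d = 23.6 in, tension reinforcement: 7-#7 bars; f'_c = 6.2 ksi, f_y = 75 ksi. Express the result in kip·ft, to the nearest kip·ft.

A_s = 7 × 0.6 = 4.2 in².
T = A_s f_y = 4.2 × 75 = 315 kips.
a = T/(0.85 f'_c b) = 315/(0.85 × 6.2 × 19.5) = 3.065 in.
M_n = T(d − a/2) = 315 × (23.6 − 1.5325) = 6951.3 kip·in = 6951.3/12 = 579.28 kip·ft.
φM_n = 0.90 × 579.28 = 521.35 kip·ft.

φM_n ≈ 521 kip·ft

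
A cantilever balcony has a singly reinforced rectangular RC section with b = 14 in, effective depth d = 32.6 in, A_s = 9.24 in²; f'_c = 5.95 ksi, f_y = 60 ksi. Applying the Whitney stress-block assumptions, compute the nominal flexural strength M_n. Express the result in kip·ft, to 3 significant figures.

T = A_s f_y = 9.24 × 60 = 554.4 kips.
a = T/(0.85 f'_c b) = 554.4/(0.85 × 5.95 × 14) = 7.830 in.
M_n = T(d − a/2) = 554.4 × (32.6 − 3.915) = 15903.0 kip·in = 15903.0/12 = 1325.25 kip·ft.

M_n ≈ 1330 kip·ft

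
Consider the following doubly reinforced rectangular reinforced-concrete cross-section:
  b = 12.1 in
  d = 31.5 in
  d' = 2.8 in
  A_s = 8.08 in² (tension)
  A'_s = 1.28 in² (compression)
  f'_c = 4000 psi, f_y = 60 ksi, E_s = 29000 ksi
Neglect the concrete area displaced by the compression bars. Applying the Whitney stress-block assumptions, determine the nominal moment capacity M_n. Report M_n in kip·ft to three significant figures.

M_n ≈ 1090 kip·ft

Assume both steels yield.
a = (A_s − A'_s) f_y/(0.85 f'_c b) = (8.08 − 1.28) × 60/(0.85 × 4 × 12.1) = 9.917 in.
c = a/β₁ = 9.917/0.85 = 11.667 in; ε'_s = 0.003(c − d')/c = 0.0023 ≥ ε_y = 0.0021, so the compression steel yields.
M_n = (A_s − A'_s) f_y (d − a/2) + A'_s f_y (d − d') = 408 × (31.5 − 4.9585) + 76.8 × (31.5 − 2.8) = 10828.9 + 2204.2 = 13033.1 kip·in = 13033.1/12 = 1086.09 kip·ft.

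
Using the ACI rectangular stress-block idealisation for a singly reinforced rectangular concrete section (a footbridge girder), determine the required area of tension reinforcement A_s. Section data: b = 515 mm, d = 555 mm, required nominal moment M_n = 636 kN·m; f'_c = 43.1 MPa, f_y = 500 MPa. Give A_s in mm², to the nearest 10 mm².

A_s ≈ 2430 mm²

With M_n = 0.85 f'_c a b (d − a/2), solve the quadratic for a:
a = d − √(d² − 2M_n/(0.85 f'_c b)) = 555 − √(555² − 2 × 636×10⁶/(0.85 × 43.1 × 515)) = 64.48 mm.
A_s = 0.85 f'_c a b / f_y = 0.85 × 43.1 × 64.48 × 515 / 500 = 2433.1 mm².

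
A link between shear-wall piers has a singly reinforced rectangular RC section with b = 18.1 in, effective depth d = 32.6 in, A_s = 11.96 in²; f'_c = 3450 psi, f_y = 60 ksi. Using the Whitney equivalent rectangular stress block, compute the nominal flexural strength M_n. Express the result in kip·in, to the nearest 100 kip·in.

T = A_s f_y = 11.96 × 60 = 717.6 kips.
a = T/(0.85 f'_c b) = 717.6/(0.85 × 3.45 × 18.1) = 13.520 in.
M_n = T(d − a/2) = 717.6 × (32.6 − 6.76) = 18542.8 kip·in.

M_n ≈ 18500 kip·in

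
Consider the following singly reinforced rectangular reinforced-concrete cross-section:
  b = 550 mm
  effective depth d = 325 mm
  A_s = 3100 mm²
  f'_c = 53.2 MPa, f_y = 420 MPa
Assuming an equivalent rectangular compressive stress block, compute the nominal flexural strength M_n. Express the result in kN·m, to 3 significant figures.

T = A_s f_y = 3100 × 420 = 1302000 N = 1302 kN.
From C = T: a = T/(0.85 f'_c b) = 1302000/(0.85 × 53.2 × 550) = 52.35 mm.
M_n = T(d − a/2) = 1302 kN × (325 − 26.175) mm = 389.07 kN·m.

M_n ≈ 389 kN·m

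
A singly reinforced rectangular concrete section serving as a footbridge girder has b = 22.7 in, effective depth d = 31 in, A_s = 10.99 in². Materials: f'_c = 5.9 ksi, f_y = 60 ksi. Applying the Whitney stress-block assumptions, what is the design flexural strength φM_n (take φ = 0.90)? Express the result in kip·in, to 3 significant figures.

φM_n ≈ 16700 kip·in

T = A_s f_y = 10.99 × 60 = 659.4 kips.
a = T/(0.85 f'_c b) = 659.4/(0.85 × 5.9 × 22.7) = 5.792 in.
M_n = T(d − a/2) = 659.4 × (31 − 2.896) = 18531.8 kip·in.
φM_n = 0.90 × 18531.8 = 16678.6 kip·in.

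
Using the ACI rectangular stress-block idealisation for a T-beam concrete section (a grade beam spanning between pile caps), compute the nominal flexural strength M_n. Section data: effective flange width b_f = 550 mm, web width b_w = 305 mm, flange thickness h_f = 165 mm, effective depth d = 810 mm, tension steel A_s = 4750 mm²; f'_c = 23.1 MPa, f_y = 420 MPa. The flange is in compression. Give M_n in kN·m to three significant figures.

Tension: T = A_s f_y = 4750 × 420 = 1995000 N.
Try a within the flange: a = T/(0.85 f'_c b_f) = 1995000/(0.85 × 23.1 × 550) = 184.74 mm.
a = 184.74 > h_f = 165 mm: the block extends into the web. Split into flange-overhang and web parts.
C_f = 0.85 f'_c (b_f − b_w) h_f = 0.85 × 23.1 × (550 − 305) × 165 = 793745 N.
Remaining web compression depth: a_w = (T − C_f)/(0.85 f'_c b_w) = (1995000 − 793745)/(0.85 × 23.1 × 305) = 200.59 mm.
M_n = C_f(d − h_f/2) + (T − C_f)(d − a_w/2) = 793745 × (810 − 82.5) + 1201255 × (810 − 100.295) = 577.45 + 852.54 = 1429.99 × 10⁶ N·mm.
M_n = 1429.99 kN·m.

M_n ≈ 1430 kN·m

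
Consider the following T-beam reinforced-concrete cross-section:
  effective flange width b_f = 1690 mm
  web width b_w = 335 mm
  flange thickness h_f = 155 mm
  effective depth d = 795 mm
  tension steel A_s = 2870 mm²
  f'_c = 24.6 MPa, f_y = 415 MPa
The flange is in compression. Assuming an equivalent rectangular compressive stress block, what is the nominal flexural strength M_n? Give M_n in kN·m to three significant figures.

Tension: T = A_s f_y = 2870 × 415 = 1191050 N.
Try a within the flange: a = T/(0.85 f'_c b_f) = 1191050/(0.85 × 24.6 × 1690) = 33.70 mm.
Since a = 33.70 ≤ h_f = 155 mm, the stress block lies entirely in the flange; analyse as a rectangular beam of width b_f.
M_n = T(d − a/2) = 1191050 × (795 − 16.85) = 926.82 × 10⁶ N·mm.
M_n = 926.82 kN·m.

M_n ≈ 927 kN·m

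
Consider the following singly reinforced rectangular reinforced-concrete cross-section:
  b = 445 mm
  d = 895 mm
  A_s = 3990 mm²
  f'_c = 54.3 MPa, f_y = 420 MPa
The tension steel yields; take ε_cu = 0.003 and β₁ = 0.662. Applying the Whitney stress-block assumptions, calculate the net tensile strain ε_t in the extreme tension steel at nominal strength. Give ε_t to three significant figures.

a = A_s f_y/(0.85 f'_c b) = 81.59 mm.
β₁ = 0.662, so c = a/β₁ = 81.59/0.662 = 123.25 mm.
From the linear strain diagram with ε_cu = 0.003: ε_t = 0.003 (d − c)/c = 0.003 × (895 − 123.25)/123.25 = 0.0188.
Since ε_t ≥ 0.005, the section is tension-controlled.

ε_t ≈ 0.0188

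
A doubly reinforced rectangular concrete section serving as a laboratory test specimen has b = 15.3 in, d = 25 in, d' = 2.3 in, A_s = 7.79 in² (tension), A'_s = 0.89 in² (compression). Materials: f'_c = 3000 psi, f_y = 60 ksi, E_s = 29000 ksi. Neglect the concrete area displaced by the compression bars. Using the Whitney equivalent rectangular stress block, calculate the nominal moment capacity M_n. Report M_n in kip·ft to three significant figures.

M_n ≈ 780 kip·ft

Assume both steels yield.
a = (A_s − A'_s) f_y/(0.85 f'_c b) = (7.79 − 0.89) × 60/(0.85 × 3 × 15.3) = 10.611 in.
c = a/β₁ = 10.611/0.85 = 12.484 in; ε'_s = 0.003(c − d')/c = 0.0024 ≥ ε_y = 0.0021, so the compression steel yields.
M_n = (A_s − A'_s) f_y (d − a/2) + A'_s f_y (d − d') = 414 × (25 − 5.3055) + 53.4 × (25 − 2.3) = 8153.5 + 1212.2 = 9365.7 kip·in = 9365.7/12 = 780.48 kip·ft.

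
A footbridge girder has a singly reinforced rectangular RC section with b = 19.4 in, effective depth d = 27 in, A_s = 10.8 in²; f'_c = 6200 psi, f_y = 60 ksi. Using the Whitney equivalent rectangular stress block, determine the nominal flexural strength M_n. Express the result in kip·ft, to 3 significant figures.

M_n ≈ 1290 kip·ft

T = A_s f_y = 10.8 × 60 = 648 kips.
a = T/(0.85 f'_c b) = 648/(0.85 × 6.2 × 19.4) = 6.338 in.
M_n = T(d − a/2) = 648 × (27 − 3.169) = 15442.5 kip·in = 15442.5/12 = 1286.88 kip·ft.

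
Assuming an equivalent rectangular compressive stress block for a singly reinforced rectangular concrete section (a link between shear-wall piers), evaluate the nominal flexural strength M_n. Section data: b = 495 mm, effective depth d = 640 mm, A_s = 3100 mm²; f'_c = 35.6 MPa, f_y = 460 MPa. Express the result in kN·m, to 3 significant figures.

T = A_s f_y = 3100 × 460 = 1426000 N = 1426 kN.
From C = T: a = T/(0.85 f'_c b) = 1426000/(0.85 × 35.6 × 495) = 95.20 mm.
M_n = T(d − a/2) = 1426 kN × (640 − 47.6) mm = 844.76 kN·m.

M_n ≈ 845 kN·m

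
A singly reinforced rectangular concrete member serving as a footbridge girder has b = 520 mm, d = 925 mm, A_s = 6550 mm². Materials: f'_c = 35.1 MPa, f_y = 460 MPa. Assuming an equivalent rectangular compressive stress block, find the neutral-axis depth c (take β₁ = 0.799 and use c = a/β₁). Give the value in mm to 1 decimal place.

T = A_s f_y = 6550 × 460 = 3013000 N = 3013 kN.
Setting C = 0.85 f'_c a b equal to T: a = 3013000/(0.85 × 35.1 × 520) = 194.209 mm.
With β₁ = 0.799, c = a/β₁ = 194.209/0.799 = 243.1 mm.

c ≈ 243.1 mm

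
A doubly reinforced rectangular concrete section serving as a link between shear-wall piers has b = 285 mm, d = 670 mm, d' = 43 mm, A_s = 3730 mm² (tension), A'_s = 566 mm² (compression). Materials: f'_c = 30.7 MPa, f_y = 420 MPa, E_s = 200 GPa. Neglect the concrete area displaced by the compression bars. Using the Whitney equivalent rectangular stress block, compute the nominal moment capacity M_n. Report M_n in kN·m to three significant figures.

M_n ≈ 921 kN·m

Assume both tension and compression steel yield.
Net tension couple steel: A_s − A'_s = 3164 mm².
a = (A_s − A'_s) f_y / (0.85 f'_c b) = 1328880/(0.85 × 30.7 × 285) = 178.68 mm.
c = a/β₁ = 178.68/0.831 = 215.02 mm; ε'_s = 0.003(c − d')/c = 0.0024 ≥ f_y/E_s = 0.0021, so compression steel does yield.
M_n = (A_s − A'_s) f_y (d − a/2) + A'_s f_y (d − d') = [1328880 × (670 − 89.34) + 237720 × (670 − 43)] × 10⁻⁶ = 771.63 + 149.05 = 920.68 kN·m.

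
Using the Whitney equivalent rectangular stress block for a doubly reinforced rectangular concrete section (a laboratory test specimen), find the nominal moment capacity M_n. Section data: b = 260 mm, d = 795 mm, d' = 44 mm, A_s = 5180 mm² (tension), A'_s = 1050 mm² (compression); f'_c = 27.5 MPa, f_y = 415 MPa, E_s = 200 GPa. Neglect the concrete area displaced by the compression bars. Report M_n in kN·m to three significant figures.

Assume both tension and compression steel yield.
Net tension couple steel: A_s − A'_s = 4130 mm².
a = (A_s − A'_s) f_y / (0.85 f'_c b) = 1713950/(0.85 × 27.5 × 260) = 282.02 mm.
c = a/β₁ = 282.02/0.85 = 331.79 mm; ε'_s = 0.003(c − d')/c = 0.0026 ≥ f_y/E_s = 0.0021, so compression steel does yield.
M_n = (A_s − A'_s) f_y (d − a/2) + A'_s f_y (d − d') = [1713950 × (795 − 141.01) + 435750 × (795 − 44)] × 10⁻⁶ = 1120.91 + 327.25 = 1448.16 kN·m.

M_n ≈ 1450 kN·m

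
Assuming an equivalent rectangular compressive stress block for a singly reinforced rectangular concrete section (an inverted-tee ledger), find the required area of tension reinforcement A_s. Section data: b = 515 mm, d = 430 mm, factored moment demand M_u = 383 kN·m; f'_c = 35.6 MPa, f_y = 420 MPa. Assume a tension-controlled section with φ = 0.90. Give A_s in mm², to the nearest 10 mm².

M_n = M_u/φ = 383/0.90 = 425.556 kN·m.
With M_n = 0.85 f'_c a b (d − a/2), solve the quadratic for a:
a = d − √(d² − 2M_n/(0.85 f'_c b)) = 430 − √(430² − 2 × 425.556×10⁶/(0.85 × 35.6 × 515)) = 69.05 mm.
A_s = 0.85 f'_c a b / f_y = 0.85 × 35.6 × 69.05 × 515 / 420 = 2562.1 mm².

A_s ≈ 2560 mm²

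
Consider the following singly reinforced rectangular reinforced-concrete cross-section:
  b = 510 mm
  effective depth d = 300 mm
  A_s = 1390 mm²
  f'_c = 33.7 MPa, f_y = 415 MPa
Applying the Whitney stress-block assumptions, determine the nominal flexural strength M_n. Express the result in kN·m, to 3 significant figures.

T = A_s f_y = 1390 × 415 = 576850 N = 576.85 kN.
From C = T: a = T/(0.85 f'_c b) = 576850/(0.85 × 33.7 × 510) = 39.49 mm.
M_n = T(d − a/2) = 576.85 kN × (300 − 19.745) mm = 161.67 kN·m.

M_n ≈ 162 kN·m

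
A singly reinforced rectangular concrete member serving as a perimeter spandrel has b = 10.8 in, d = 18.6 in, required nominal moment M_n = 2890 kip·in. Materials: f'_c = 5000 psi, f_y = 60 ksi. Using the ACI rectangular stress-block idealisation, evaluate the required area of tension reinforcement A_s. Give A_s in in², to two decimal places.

From M_n = 0.85 f'_c a b (d − a/2):
a = d − √(d² − 2M_n/(0.85 f'_c b)) = 18.6 − √(18.6² − 2 × 2890/(0.85 × 5 × 10.8)) = 3.766 in.
A_s = 0.85 f'_c a b / f_y = 0.85 × 5 × 3.766 × 10.8 / 60 = 2.881 in².

A_s ≈ 2.88 in²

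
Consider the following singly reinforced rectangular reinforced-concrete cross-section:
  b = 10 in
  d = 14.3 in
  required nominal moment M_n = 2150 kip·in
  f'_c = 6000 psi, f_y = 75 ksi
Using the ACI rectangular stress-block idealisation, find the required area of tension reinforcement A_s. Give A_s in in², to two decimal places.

From M_n = 0.85 f'_c a b (d − a/2):
a = d − √(d² − 2M_n/(0.85 f'_c b)) = 14.3 − √(14.3² − 2 × 2150/(0.85 × 6 × 10)) = 3.338 in.
A_s = 0.85 f'_c a b / f_y = 0.85 × 6 × 3.338 × 10 / 75 = 2.270 in².

A_s ≈ 2.27 in²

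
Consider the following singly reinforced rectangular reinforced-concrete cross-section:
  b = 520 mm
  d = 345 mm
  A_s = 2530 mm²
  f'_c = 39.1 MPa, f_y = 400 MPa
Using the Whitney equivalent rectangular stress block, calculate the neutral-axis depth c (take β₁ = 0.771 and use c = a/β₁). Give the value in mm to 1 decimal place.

T = A_s f_y = 2530 × 400 = 1012000 N = 1012 kN.
Setting C = 0.85 f'_c a b equal to T: a = 1012000/(0.85 × 39.1 × 520) = 58.557 mm.
With β₁ = 0.771, c = a/β₁ = 58.557/0.771 = 75.9 mm.

c ≈ 75.9 mm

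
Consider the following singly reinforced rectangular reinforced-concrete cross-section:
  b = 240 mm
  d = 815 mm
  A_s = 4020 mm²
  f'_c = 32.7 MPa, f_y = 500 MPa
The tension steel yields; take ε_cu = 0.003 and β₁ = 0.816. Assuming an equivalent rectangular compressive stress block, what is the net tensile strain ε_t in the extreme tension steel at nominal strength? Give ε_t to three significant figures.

ε_t ≈ 0.00362

a = A_s f_y/(0.85 f'_c b) = 301.31 mm.
β₁ = 0.816, so c = a/β₁ = 301.31/0.816 = 369.25 mm.
From the linear strain diagram with ε_cu = 0.003: ε_t = 0.003 (d − c)/c = 0.003 × (815 − 369.25)/369.25 = 0.00362.
ε_t < 0.004 — the section is over-reinforced for flexure under ACI limits.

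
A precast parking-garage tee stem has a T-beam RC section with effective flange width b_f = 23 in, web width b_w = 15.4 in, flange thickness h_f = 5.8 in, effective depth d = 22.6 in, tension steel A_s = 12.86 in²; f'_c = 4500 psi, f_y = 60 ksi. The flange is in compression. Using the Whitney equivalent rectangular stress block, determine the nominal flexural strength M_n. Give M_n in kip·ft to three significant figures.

M_n ≈ 1160 kip·ft

Tension: T = A_s f_y = 12.86 × 60 = 771.6 kips.
Try a within the flange: a = T/(0.85 f'_c b_f) = 771.6/(0.85 × 4.5 × 23) = 8.771 in.
a = 8.771 > h_f = 5.8 in: the block extends into the web. Split into flange-overhang and web parts.
C_f = 0.85 f'_c (b_f − b_w) h_f = 0.85 × 4.5 × (23 − 15.4) × 5.8 = 168.6 kips.
Remaining web compression depth: a_w = (T − C_f)/(0.85 f'_c b_w) = (771.6 − 168.6)/(0.85 × 4.5 × 15.4) = 10.237 in.
M_n = C_f(d − h_f/2) + (T − C_f)(d − a_w/2) = 168.6 × (22.6 − 2.9) + 603 × (22.6 − 5.1185) = 3321.4 + 10541.3 = 13862.7 kip·in.
M_n = 13862.7/12 = 1155.23 kip·ft.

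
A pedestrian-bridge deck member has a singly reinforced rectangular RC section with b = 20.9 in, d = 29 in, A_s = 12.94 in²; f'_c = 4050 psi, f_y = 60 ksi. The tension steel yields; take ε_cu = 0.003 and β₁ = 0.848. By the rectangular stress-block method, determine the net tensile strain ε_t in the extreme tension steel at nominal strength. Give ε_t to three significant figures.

ε_t ≈ 0.00384

a = A_s f_y/(0.85 f'_c b) = 10.791 in.
β₁ = 0.848, so c = a/β₁ = 10.791/0.848 = 12.725 in.
From the linear strain diagram with ε_cu = 0.003: ε_t = 0.003 (d − c)/c = 0.003 × (29 − 12.725)/12.725 = 0.00384.
ε_t < 0.004 — the section is over-reinforced for flexure under ACI limits.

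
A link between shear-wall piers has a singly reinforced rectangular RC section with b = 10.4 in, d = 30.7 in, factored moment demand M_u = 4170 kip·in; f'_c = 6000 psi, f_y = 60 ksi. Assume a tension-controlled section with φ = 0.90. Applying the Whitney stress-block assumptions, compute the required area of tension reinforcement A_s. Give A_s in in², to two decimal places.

A_s ≈ 2.64 in²

M_n = M_u/φ = 4170/0.90 = 4633.33 kip·in.
From M_n = 0.85 f'_c a b (d − a/2):
a = d − √(d² − 2M_n/(0.85 f'_c b)) = 30.7 − √(30.7² − 2 × 4633.33/(0.85 × 6 × 10.4)) = 2.991 in.
A_s = 0.85 f'_c a b / f_y = 0.85 × 6 × 2.991 × 10.4 / 60 = 2.644 in².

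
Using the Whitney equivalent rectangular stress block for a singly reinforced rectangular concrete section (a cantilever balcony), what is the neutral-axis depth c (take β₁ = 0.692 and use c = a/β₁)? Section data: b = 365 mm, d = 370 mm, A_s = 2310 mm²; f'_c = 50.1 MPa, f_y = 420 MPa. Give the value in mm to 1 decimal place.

T = A_s f_y = 2310 × 420 = 970200 N = 970.2 kN.
Setting C = 0.85 f'_c a b equal to T: a = 970200/(0.85 × 50.1 × 365) = 62.418 mm.
With β₁ = 0.692, c = a/β₁ = 62.418/0.692 = 90.2 mm.

c ≈ 90.2 mm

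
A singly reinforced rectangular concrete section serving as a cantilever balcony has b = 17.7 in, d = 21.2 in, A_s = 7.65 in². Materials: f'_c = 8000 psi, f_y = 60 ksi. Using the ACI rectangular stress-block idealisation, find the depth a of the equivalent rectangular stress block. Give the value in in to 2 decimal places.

T = A_s f_y = 7.65 × 60 = 459 kips.
a = T/(0.85 f'_c b) = 459/(0.85 × 8 × 17.7) = 3.81 in.

a ≈ 3.81 in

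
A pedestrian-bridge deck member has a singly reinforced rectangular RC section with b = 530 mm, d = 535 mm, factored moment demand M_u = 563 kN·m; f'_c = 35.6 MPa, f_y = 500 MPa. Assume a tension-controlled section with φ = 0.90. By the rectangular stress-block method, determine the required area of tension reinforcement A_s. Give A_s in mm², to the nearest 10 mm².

A_s ≈ 2520 mm²

M_n = M_u/φ = 563/0.90 = 625.556 kN·m.
With M_n = 0.85 f'_c a b (d − a/2), solve the quadratic for a:
a = d − √(d² − 2M_n/(0.85 f'_c b)) = 535 − √(535² − 2 × 625.556×10⁶/(0.85 × 35.6 × 530)) = 78.69 mm.
A_s = 0.85 f'_c a b / f_y = 0.85 × 35.6 × 78.69 × 530 / 500 = 2524.0 mm².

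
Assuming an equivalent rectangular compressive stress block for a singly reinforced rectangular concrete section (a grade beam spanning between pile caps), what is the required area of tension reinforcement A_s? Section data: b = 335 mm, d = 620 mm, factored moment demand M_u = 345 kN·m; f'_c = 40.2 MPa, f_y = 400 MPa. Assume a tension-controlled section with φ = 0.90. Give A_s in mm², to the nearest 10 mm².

A_s ≈ 1620 mm²

M_n = M_u/φ = 345/0.90 = 383.333 kN·m.
With M_n = 0.85 f'_c a b (d − a/2), solve the quadratic for a:
a = d − √(d² − 2M_n/(0.85 f'_c b)) = 620 − √(620² − 2 × 383.333×10⁶/(0.85 × 40.2 × 335)) = 56.60 mm.
A_s = 0.85 f'_c a b / f_y = 0.85 × 40.2 × 56.60 × 335 / 400 = 1619.7 mm².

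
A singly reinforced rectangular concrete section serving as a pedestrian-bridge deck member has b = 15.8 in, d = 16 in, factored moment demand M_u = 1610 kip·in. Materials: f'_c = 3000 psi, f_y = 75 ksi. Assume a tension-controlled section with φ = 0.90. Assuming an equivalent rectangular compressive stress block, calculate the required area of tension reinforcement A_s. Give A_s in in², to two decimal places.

A_s ≈ 1.65 in²

M_n = M_u/φ = 1610/0.90 = 1788.89 kip·in.
From M_n = 0.85 f'_c a b (d − a/2):
a = d − √(d² − 2M_n/(0.85 f'_c b)) = 16 − √(16² − 2 × 1788.89/(0.85 × 3 × 15.8)) = 3.069 in.
A_s = 0.85 f'_c a b / f_y = 0.85 × 3 × 3.069 × 15.8 / 75 = 1.649 in².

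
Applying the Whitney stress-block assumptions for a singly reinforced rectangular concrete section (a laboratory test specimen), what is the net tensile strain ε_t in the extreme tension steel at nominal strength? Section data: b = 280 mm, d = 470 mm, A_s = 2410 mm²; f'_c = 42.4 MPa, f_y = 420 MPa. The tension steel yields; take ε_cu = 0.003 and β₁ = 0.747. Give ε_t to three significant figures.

a = A_s f_y/(0.85 f'_c b) = 100.31 mm.
β₁ = 0.747, so c = a/β₁ = 100.31/0.747 = 134.28 mm.
From the linear strain diagram with ε_cu = 0.003: ε_t = 0.003 (d − c)/c = 0.003 × (470 − 134.28)/134.28 = 0.00750.
Since ε_t ≥ 0.005, the section is tension-controlled.

ε_t ≈ 0.00750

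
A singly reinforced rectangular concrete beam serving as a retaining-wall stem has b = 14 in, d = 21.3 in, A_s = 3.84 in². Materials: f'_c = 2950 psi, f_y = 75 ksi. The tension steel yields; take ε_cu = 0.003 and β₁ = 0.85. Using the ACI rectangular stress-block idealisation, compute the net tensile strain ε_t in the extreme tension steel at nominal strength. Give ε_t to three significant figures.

ε_t ≈ 0.00362

a = A_s f_y/(0.85 f'_c b) = 8.204 in.
β₁ = 0.85, so c = a/β₁ = 8.204/0.85 = 9.652 in.
From the linear strain diagram with ε_cu = 0.003: ε_t = 0.003 (d − c)/c = 0.003 × (21.3 − 9.652)/9.652 = 0.00362.
ε_t < 0.004 — the section is over-reinforced for flexure under ACI limits.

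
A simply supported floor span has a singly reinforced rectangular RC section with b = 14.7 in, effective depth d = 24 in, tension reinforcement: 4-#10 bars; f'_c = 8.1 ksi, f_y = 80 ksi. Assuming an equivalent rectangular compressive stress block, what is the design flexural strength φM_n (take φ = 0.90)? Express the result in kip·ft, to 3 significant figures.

φM_n ≈ 670 kip·ft

A_s = 4 × 1.27 = 5.08 in².
T = A_s f_y = 5.08 × 80 = 406.4 kips.
a = T/(0.85 f'_c b) = 406.4/(0.85 × 8.1 × 14.7) = 4.015 in.
M_n = T(d − a/2) = 406.4 × (24 − 2.0075) = 8937.8 kip·in = 8937.8/12 = 744.82 kip·ft.
φM_n = 0.90 × 744.82 = 670.34 kip·ft.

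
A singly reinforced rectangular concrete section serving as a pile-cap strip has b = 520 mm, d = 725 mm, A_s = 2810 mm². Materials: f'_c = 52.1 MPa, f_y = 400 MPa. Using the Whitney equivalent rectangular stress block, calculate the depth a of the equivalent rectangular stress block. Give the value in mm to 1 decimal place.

T = A_s f_y = 2810 × 400 = 1124000 N = 1124 kN.
Setting C = 0.85 f'_c a b equal to T: a = 1124000/(0.85 × 52.1 × 520) = 48.8 mm.

a ≈ 48.8 mm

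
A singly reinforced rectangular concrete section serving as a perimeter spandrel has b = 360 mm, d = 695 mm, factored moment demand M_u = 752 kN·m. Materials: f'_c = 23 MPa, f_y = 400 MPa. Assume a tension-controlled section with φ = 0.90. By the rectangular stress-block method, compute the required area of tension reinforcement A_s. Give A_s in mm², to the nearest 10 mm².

M_n = M_u/φ = 752/0.90 = 835.556 kN·m.
With M_n = 0.85 f'_c a b (d − a/2), solve the quadratic for a:
a = d − √(d² − 2M_n/(0.85 f'_c b)) = 695 − √(695² − 2 × 835.556×10⁶/(0.85 × 23 × 360)) = 199.44 mm.
A_s = 0.85 f'_c a b / f_y = 0.85 × 23 × 199.44 × 360 / 400 = 3509.1 mm².

A_s ≈ 3510 mm²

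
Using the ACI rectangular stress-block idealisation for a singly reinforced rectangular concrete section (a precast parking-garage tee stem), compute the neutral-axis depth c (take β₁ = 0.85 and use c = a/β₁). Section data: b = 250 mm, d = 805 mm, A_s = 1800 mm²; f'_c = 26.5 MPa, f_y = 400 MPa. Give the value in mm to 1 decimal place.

T = A_s f_y = 1800 × 400 = 720000 N = 720 kN.
Setting C = 0.85 f'_c a b equal to T: a = 720000/(0.85 × 26.5 × 250) = 127.858 mm.
With β₁ = 0.85, c = a/β₁ = 127.858/0.85 = 150.4 mm.

c ≈ 150.4 mm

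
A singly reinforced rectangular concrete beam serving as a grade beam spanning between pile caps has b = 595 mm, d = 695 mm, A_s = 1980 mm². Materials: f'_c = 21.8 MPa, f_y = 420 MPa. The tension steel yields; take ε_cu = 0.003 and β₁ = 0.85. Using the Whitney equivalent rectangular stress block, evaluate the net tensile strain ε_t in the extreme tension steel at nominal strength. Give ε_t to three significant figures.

a = A_s f_y/(0.85 f'_c b) = 75.43 mm.
β₁ = 0.85, so c = a/β₁ = 75.43/0.85 = 88.74 mm.
From the linear strain diagram with ε_cu = 0.003: ε_t = 0.003 (d − c)/c = 0.003 × (695 − 88.74)/88.74 = 0.0205.
Since ε_t ≥ 0.005, the section is tension-controlled.

ε_t ≈ 0.0205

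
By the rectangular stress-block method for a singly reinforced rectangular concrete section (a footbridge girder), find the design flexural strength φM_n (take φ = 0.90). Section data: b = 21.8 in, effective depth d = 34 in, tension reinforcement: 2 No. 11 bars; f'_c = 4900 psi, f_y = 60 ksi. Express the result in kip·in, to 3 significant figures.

φM_n ≈ 5550 kip·in

A_s = 2 × 1.56 = 3.12 in².
T = A_s f_y = 3.12 × 60 = 187.2 kips.
a = T/(0.85 f'_c b) = 187.2/(0.85 × 4.9 × 21.8) = 2.062 in.
M_n = T(d − a/2) = 187.2 × (34 − 1.031) = 6171.8 kip·in.
φM_n = 0.90 × 6171.8 = 5554.6 kip·in.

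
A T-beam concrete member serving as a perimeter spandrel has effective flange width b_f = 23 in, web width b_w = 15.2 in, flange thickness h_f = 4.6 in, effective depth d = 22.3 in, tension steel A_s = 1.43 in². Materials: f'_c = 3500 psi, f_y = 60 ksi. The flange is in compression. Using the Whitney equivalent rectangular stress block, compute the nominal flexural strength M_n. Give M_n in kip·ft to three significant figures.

M_n ≈ 155 kip·ft

Tension: T = A_s f_y = 1.43 × 60 = 85.8 kips.
Try a within the flange: a = T/(0.85 f'_c b_f) = 85.8/(0.85 × 3.5 × 23) = 1.254 in.
Since a = 1.254 ≤ h_f = 4.6 in, the stress block lies entirely in the flange; analyse as a rectangular beam of width b_f.
M_n = T(d − a/2) = 85.8 × (22.3 − 0.627) = 1859.5 kip·in.
M_n = 1859.5/12 = 154.96 kip·ft.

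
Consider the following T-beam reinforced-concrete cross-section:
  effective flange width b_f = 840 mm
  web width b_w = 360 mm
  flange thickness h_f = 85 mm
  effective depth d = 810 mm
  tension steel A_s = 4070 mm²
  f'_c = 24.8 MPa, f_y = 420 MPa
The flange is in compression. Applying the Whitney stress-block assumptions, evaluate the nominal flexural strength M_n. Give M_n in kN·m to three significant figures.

M_n ≈ 1300 kN·m

Tension: T = A_s f_y = 4070 × 420 = 1709400 N.
Try a within the flange: a = T/(0.85 f'_c b_f) = 1709400/(0.85 × 24.8 × 840) = 96.54 mm.
a = 96.54 > h_f = 85 mm: the block extends into the web. Split into flange-overhang and web parts.
C_f = 0.85 f'_c (b_f − b_w) h_f = 0.85 × 24.8 × (840 − 360) × 85 = 860064 N.
Remaining web compression depth: a_w = (T − C_f)/(0.85 f'_c b_w) = (1709400 − 860064)/(0.85 × 24.8 × 360) = 111.92 mm.
M_n = C_f(d − h_f/2) + (T − C_f)(d − a_w/2) = 860064 × (810 − 42.5) + 849336 × (810 − 55.96) = 660.10 + 640.43 = 1300.53 × 10⁶ N·mm.
M_n = 1300.53 kN·m.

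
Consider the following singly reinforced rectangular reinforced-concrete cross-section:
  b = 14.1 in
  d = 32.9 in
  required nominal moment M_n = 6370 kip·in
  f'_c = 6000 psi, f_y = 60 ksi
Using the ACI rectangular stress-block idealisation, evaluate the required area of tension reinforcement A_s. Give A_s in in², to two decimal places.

From M_n = 0.85 f'_c a b (d − a/2):
a = d − √(d² − 2M_n/(0.85 f'_c b)) = 32.9 − √(32.9² − 2 × 6370/(0.85 × 6 × 14.1)) = 2.813 in.
A_s = 0.85 f'_c a b / f_y = 0.85 × 6 × 2.813 × 14.1 / 60 = 3.371 in².

A_s ≈ 3.37 in²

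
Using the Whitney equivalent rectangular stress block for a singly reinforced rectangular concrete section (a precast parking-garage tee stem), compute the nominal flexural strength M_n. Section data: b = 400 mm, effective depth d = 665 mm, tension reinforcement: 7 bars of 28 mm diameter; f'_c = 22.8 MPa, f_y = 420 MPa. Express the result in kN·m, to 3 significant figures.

A_s = 7 × 616 = 4312 mm².
T = A_s f_y = 4312 × 420 = 1811040 N = 1811.04 kN.
From C = T: a = T/(0.85 f'_c b) = 1811040/(0.85 × 22.8 × 400) = 233.62 mm.
M_n = T(d − a/2) = 1811.04 kN × (665 − 116.81) mm = 992.79 kN·m.

M_n ≈ 993 kN·m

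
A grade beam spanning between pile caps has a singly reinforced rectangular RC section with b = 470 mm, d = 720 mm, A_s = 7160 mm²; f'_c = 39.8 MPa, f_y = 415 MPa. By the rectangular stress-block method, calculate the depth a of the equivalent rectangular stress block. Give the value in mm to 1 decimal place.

a ≈ 186.9 mm

T = A_s f_y = 7160 × 415 = 2971400 N = 2971.4 kN.
Setting C = 0.85 f'_c a b equal to T: a = 2971400/(0.85 × 39.8 × 470) = 186.9 mm.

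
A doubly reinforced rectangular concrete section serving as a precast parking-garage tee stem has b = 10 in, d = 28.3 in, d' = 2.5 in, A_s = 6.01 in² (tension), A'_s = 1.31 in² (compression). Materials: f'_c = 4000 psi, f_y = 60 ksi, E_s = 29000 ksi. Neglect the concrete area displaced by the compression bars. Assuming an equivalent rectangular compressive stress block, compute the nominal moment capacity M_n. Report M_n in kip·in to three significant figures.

Assume both steels yield.
a = (A_s − A'_s) f_y/(0.85 f'_c b) = (6.01 − 1.31) × 60/(0.85 × 4 × 10) = 8.294 in.
c = a/β₁ = 8.294/0.85 = 9.758 in; ε'_s = 0.003(c − d')/c = 0.0022 ≥ ε_y = 0.0021, so the compression steel yields.
M_n = (A_s − A'_s) f_y (d − a/2) + A'_s f_y (d − d') = 282 × (28.3 − 4.147) + 78.6 × (28.3 − 2.5) = 6811.1 + 2027.9 = 8839.0 kip·in.

M_n ≈ 8840 kip·in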